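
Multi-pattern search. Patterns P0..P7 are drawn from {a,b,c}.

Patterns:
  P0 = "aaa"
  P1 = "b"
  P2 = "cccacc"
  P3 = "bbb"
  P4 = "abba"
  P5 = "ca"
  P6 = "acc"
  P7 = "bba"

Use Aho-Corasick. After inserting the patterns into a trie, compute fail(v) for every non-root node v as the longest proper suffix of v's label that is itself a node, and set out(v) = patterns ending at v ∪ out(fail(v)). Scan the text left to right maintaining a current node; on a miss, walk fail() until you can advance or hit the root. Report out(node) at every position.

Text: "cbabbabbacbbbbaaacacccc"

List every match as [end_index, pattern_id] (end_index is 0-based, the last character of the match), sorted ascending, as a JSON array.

Construct AC machine:
Trie nodes:
  0='ε' goto a→1 b→4 c→5
  1='a' goto a→2 b→13 c→17
  2='aa' goto a→3
  3='aaa' goto ·  ←P0
  4='b' goto b→11  ←P1
  5='c' goto a→16 c→6
  6='cc' goto c→7
  7='ccc' goto a→8
  8='ccca' goto c→9
  9='cccac' goto c→10
  10='cccacc' goto ·  ←P2
  11='bb' goto a→19 b→12
  12='bbb' goto ·  ←P3
  13='ab' goto b→14
  14='abb' goto a→15
  15='abba' goto ·  ←P4
  16='ca' goto ·  ←P5
  17='ac' goto c→18
  18='acc' goto ·  ←P6
  19='bba' goto ·  ←P7

Failure links (BFS by depth):
  fail(1) 'a': from fail(0)=0 chase 'a': 0 ⇒ 0;  out=∅∪out(0)=∅
  fail(4) 'b': from fail(0)=0 chase 'b': 0 ⇒ 0;  out={1}∪out(0)={1}
  fail(5) 'c': from fail(0)=0 chase 'c': 0 ⇒ 0;  out=∅∪out(0)=∅
  fail(2) 'aa': from fail(1)=0 chase 'a': 0 ⇒ 1;  out=∅∪out(1)=∅
  fail(6) 'cc': from fail(5)=0 chase 'c': 0 ⇒ 5;  out=∅∪out(5)=∅
  fail(11) 'bb': from fail(4)=0 chase 'b': 0 ⇒ 4;  out=∅∪out(4)={1}
  fail(13) 'ab': from fail(1)=0 chase 'b': 0 ⇒ 4;  out=∅∪out(4)={1}
  fail(16) 'ca': from fail(5)=0 chase 'a': 0 ⇒ 1;  out={5}∪out(1)={5}
  fail(17) 'ac': from fail(1)=0 chase 'c': 0 ⇒ 5;  out=∅∪out(5)=∅
  fail(3) 'aaa': from fail(2)=1 chase 'a': 1 ⇒ 2;  out={0}∪out(2)={0}
  fail(7) 'ccc': from fail(6)=5 chase 'c': 5 ⇒ 6;  out=∅∪out(6)=∅
  fail(12) 'bbb': from fail(11)=4 chase 'b': 4 ⇒ 11;  out={3}∪out(11)={1,3}
  fail(14) 'abb': from fail(13)=4 chase 'b': 4 ⇒ 11;  out=∅∪out(11)={1}
  fail(18) 'acc': from fail(17)=5 chase 'c': 5 ⇒ 6;  out={6}∪out(6)={6}
  fail(19) 'bba': from fail(11)=4 chase 'a': 4→0 ⇒ 1;  out={7}∪out(1)={7}
  fail(8) 'ccca': from fail(7)=6 chase 'a': 6→5 ⇒ 16;  out=∅∪out(16)={5}
  fail(15) 'abba': from fail(14)=11 chase 'a': 11 ⇒ 19;  out={4}∪out(19)={4,7}
  fail(9) 'cccac': from fail(8)=16 chase 'c': 16→1 ⇒ 17;  out=∅∪out(17)=∅
  fail(10) 'cccacc': from fail(9)=17 chase 'c': 17 ⇒ 18;  out={2}∪out(18)={2,6}

Text stream:
[0] read 'c'  n0⇒n5
[1] read 'b'  n5⇒n4 (fail-walked)  ** P1@[1:1]
[2] read 'a'  n4⇒n1 (fail-walked)
[3] read 'b'  n1⇒n13  ** P1@[3:3]
[4] read 'b'  n13⇒n14  ** P1@[4:4]
[5] read 'a'  n14⇒n15  ** P4@[2:5],P7@[3:5]
[6] read 'b'  n15⇒n13 (fail-walked)  ** P1@[6:6]
[7] read 'b'  n13⇒n14  ** P1@[7:7]
[8] read 'a'  n14⇒n15  ** P4@[5:8],P7@[6:8]
[9] read 'c'  n15⇒n17 (fail-walked)
[10] read 'b'  n17⇒n4 (fail-walked)  ** P1@[10:10]
[11] read 'b'  n4⇒n11  ** P1@[11:11]
[12] read 'b'  n11⇒n12  ** P1@[12:12],P3@[10:12]
[13] read 'b'  n12⇒n12 (fail-walked)  ** P1@[13:13],P3@[11:13]
[14] read 'a'  n12⇒n19 (fail-walked)  ** P7@[12:14]
[15] read 'a'  n19⇒n2 (fail-walked)
[16] read 'a'  n2⇒n3  ** P0@[14:16]
[17] read 'c'  n3⇒n17 (fail-walked)
[18] read 'a'  n17⇒n16 (fail-walked)  ** P5@[17:18]
[19] read 'c'  n16⇒n17 (fail-walked)
[20] read 'c'  n17⇒n18  ** P6@[18:20]
[21] read 'c'  n18⇒n7 (fail-walked)
[22] read 'c'  n7⇒n7 (fail-walked)

Matches: [[1,1],[3,1],[4,1],[5,4],[5,7],[6,1],[7,1],[8,4],[8,7],[10,1],[11,1],[12,1],[12,3],[13,1],[13,3],[14,7],[16,0],[18,5],[20,6]]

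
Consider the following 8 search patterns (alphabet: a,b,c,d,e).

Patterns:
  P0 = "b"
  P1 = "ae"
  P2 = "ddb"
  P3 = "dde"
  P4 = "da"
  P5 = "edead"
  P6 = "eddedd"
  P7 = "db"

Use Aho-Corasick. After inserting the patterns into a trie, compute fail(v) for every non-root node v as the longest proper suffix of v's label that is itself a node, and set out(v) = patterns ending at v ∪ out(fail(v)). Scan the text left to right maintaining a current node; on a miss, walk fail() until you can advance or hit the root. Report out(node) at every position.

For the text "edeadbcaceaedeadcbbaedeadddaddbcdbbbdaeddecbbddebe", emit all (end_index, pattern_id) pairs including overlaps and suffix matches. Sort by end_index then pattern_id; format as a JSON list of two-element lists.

Construct AC machine:
Trie nodes:
  0='ε' goto a→2 b→1 d→4 e→9
  1='b' goto ·  ←P0
  2='a' goto e→3
  3='ae' goto ·  ←P1
  4='d' goto a→8 b→18 d→5
  5='dd' goto b→6 e→7
  6='ddb' goto ·  ←P2
  7='dde' goto ·  ←P3
  8='da' goto ·  ←P4
  9='e' goto d→10
  10='ed' goto d→14 e→11
  11='ede' goto a→12
  12='edea' goto d→13
  13='edead' goto ·  ←P5
  14='edd' goto e→15
  15='edde' goto d→16
  16='edded' goto d→17
  17='eddedd' goto ·  ←P6
  18='db' goto ·  ←P7

BFS fail/out derivation:
  fail(1) 'b': from fail(0)=0 chase 'b': 0 ⇒ 0;  out={0}∪out(0)={0}
  fail(2) 'a': from fail(0)=0 chase 'a': 0 ⇒ 0;  out=∅∪out(0)=∅
  fail(4) 'd': from fail(0)=0 chase 'd': 0 ⇒ 0;  out=∅∪out(0)=∅
  fail(9) 'e': from fail(0)=0 chase 'e': 0 ⇒ 0;  out=∅∪out(0)=∅
  fail(3) 'ae': from fail(2)=0 chase 'e': 0 ⇒ 9;  out={1}∪out(9)={1}
  fail(5) 'dd': from fail(4)=0 chase 'd': 0 ⇒ 4;  out=∅∪out(4)=∅
  fail(8) 'da': from fail(4)=0 chase 'a': 0 ⇒ 2;  out={4}∪out(2)={4}
  fail(10) 'ed': from fail(9)=0 chase 'd': 0 ⇒ 4;  out=∅∪out(4)=∅
  fail(18) 'db': from fail(4)=0 chase 'b': 0 ⇒ 1;  out={7}∪out(1)={0,7}
  fail(6) 'ddb': from fail(5)=4 chase 'b': 4 ⇒ 18;  out={2}∪out(18)={0,2,7}
  fail(7) 'dde': from fail(5)=4 chase 'e': 4→0 ⇒ 9;  out={3}∪out(9)={3}
  fail(11) 'ede': from fail(10)=4 chase 'e': 4→0 ⇒ 9;  out=∅∪out(9)=∅
  fail(14) 'edd': from fail(10)=4 chase 'd': 4 ⇒ 5;  out=∅∪out(5)=∅
  fail(12) 'edea': from fail(11)=9 chase 'a': 9→0 ⇒ 2;  out=∅∪out(2)=∅
  fail(15) 'edde': from fail(14)=5 chase 'e': 5 ⇒ 7;  out=∅∪out(7)={3}
  fail(13) 'edead': from fail(12)=2 chase 'd': 2→0 ⇒ 4;  out={5}∪out(4)={5}
  fail(16) 'edded': from fail(15)=7 chase 'd': 7→9 ⇒ 10;  out=∅∪out(10)=∅
  fail(17) 'eddedd': from fail(16)=10 chase 'd': 10 ⇒ 14;  out={6}∪out(14)={6}

Text stream:
pos 0 'e': at 9
pos 1 'd': at 10
pos 2 'e': at 11
pos 3 'a': at 12
pos 4 'd': at 13  ** P5@[0:4]
pos 5 'b': at 18 ·f  ** P0@[5:5],P7@[4:5]
pos 6 'c': at 0 ·f
pos 7 'a': at 2
pos 8 'c': at 0 ·f
pos 9 'e': at 9
pos 10 'a': at 2 ·f
pos 11 'e': at 3  ** P1@[10:11]
pos 12 'd': at 10 ·f
pos 13 'e': at 11
pos 14 'a': at 12
pos 15 'd': at 13  ** P5@[11:15]
pos 16 'c': at 0 ·f
pos 17 'b': at 1  ** P0@[17:17]
pos 18 'b': at 1 ·f  ** P0@[18:18]
pos 19 'a': at 2 ·f
pos 20 'e': at 3  ** P1@[19:20]
pos 21 'd': at 10 ·f
pos 22 'e': at 11
pos 23 'a': at 12
pos 24 'd': at 13  ** P5@[20:24]
pos 25 'd': at 5 ·f
pos 26 'd': at 5 ·f
pos 27 'a': at 8 ·f  ** P4@[26:27]
pos 28 'd': at 4 ·f
pos 29 'd': at 5
pos 30 'b': at 6  ** P0@[30:30],P2@[28:30],P7@[29:30]
pos 31 'c': at 0 ·f
pos 32 'd': at 4
pos 33 'b': at 18  ** P0@[33:33],P7@[32:33]
pos 34 'b': at 1 ·f  ** P0@[34:34]
pos 35 'b': at 1 ·f  ** P0@[35:35]
pos 36 'd': at 4 ·f
pos 37 'a': at 8  ** P4@[36:37]
pos 38 'e': at 3 ·f  ** P1@[37:38]
pos 39 'd': at 10 ·f
pos 40 'd': at 14
pos 41 'e': at 15  ** P3@[39:41]
pos 42 'c': at 0 ·f
pos 43 'b': at 1  ** P0@[43:43]
pos 44 'b': at 1 ·f  ** P0@[44:44]
pos 45 'd': at 4 ·f
pos 46 'd': at 5
pos 47 'e': at 7  ** P3@[45:47]
pos 48 'b': at 1 ·f  ** P0@[48:48]
pos 49 'e': at 9 ·f

Matches: [[4,5],[5,0],[5,7],[11,1],[15,5],[17,0],[18,0],[20,1],[24,5],[27,4],[30,0],[30,2],[30,7],[33,0],[33,7],[34,0],[35,0],[37,4],[38,1],[41,3],[43,0],[44,0],[47,3],[48,0]]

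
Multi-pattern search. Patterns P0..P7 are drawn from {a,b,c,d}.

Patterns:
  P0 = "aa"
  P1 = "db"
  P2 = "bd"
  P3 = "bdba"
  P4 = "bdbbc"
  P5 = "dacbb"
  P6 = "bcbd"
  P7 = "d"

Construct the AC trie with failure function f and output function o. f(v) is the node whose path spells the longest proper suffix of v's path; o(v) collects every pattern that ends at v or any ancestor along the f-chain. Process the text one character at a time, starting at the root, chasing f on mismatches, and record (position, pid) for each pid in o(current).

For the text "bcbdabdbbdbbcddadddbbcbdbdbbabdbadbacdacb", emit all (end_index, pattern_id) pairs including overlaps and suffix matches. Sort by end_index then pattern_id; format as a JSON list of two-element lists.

Build automaton:
Trie (insert patterns):
  0='ε' goto a→1 b→5 d→3
  1='a' goto a→2
  2='aa' goto ·  [P0 ends]
  3='d' goto a→11 b→4  [P7 ends]
  4='db' goto ·  [P1 ends]
  5='b' goto c→15 d→6
  6='bd' goto b→7  [P2 ends]
  7='bdb' goto a→8 b→9
  8='bdba' goto ·  [P3 ends]
  9='bdbb' goto c→10
  10='bdbbc' goto ·  [P4 ends]
  11='da' goto c→12
  12='dac' goto b→13
  13='dacb' goto b→14
  14='dacbb' goto ·  [P5 ends]
  15='bc' goto b→16
  16='bcb' goto d→17
  17='bcbd' goto ·  [P6 ends]

BFS fail/out derivation:
  n1('a'): parent n0 fail=0; on 'a' 0 → fail=0;  out ∅∪∅=∅
  n3('d'): parent n0 fail=0; on 'd' 0 → fail=0;  out {7}∪∅={7}
  n5('b'): parent n0 fail=0; on 'b' 0 → fail=0;  out ∅∪∅=∅
  n2('aa'): parent n1 fail=0; on 'a' 0 → fail=1;  out {0}∪∅={0}
  n4('db'): parent n3 fail=0; on 'b' 0 → fail=5;  out {1}∪∅={1}
  n6('bd'): parent n5 fail=0; on 'd' 0 → fail=3;  out {2}∪{7}={2,7}
  n11('da'): parent n3 fail=0; on 'a' 0 → fail=1;  out ∅∪∅=∅
  n15('bc'): parent n5 fail=0; on 'c' 0 → fail=0;  out ∅∪∅=∅
  n7('bdb'): parent n6 fail=3; on 'b' 3 → fail=4;  out ∅∪{1}={1}
  n12('dac'): parent n11 fail=1; on 'c' 1→0 → fail=0;  out ∅∪∅=∅
  n16('bcb'): parent n15 fail=0; on 'b' 0 → fail=5;  out ∅∪∅=∅
  n8('bdba'): parent n7 fail=4; on 'a' 4→5→0 → fail=1;  out {3}∪∅={3}
  n9('bdbb'): parent n7 fail=4; on 'b' 4→5→0 → fail=5;  out ∅∪∅=∅
  n13('dacb'): parent n12 fail=0; on 'b' 0 → fail=5;  out ∅∪∅=∅
  n17('bcbd'): parent n16 fail=5; on 'd' 5 → fail=6;  out {6}∪{2,7}={2,6,7}
  n10('bdbbc'): parent n9 fail=5; on 'c' 5 → fail=15;  out {4}∪∅={4}
  n14('dacbb'): parent n13 fail=5; on 'b' 5→0 → fail=5;  out {5}∪∅={5}

Run:
pos 0 'b': at 5
pos 1 'c': at 15
pos 2 'b': at 16
pos 3 'd': at 17  → match P2@[2:3],P6@[0:3],P7@[3:3]
pos 4 'a': at 11 (via fail)
pos 5 'b': at 5 (via fail)
pos 6 'd': at 6  → match P2@[5:6],P7@[6:6]
pos 7 'b': at 7  → match P1@[6:7]
pos 8 'b': at 9
pos 9 'd': at 6 (via fail)  → match P2@[8:9],P7@[9:9]
pos 10 'b': at 7  → match P1@[9:10]
pos 11 'b': at 9
pos 12 'c': at 10  → match P4@[8:12]
pos 13 'd': at 3 (via fail)  → match P7@[13:13]
pos 14 'd': at 3 (via fail)  → match P7@[14:14]
pos 15 'a': at 11
pos 16 'd': at 3 (via fail)  → match P7@[16:16]
pos 17 'd': at 3 (via fail)  → match P7@[17:17]
pos 18 'd': at 3 (via fail)  → match P7@[18:18]
pos 19 'b': at 4  → match P1@[18:19]
pos 20 'b': at 5 (via fail)
pos 21 'c': at 15
pos 22 'b': at 16
pos 23 'd': at 17  → match P2@[22:23],P6@[20:23],P7@[23:23]
pos 24 'b': at 7 (via fail)  → match P1@[23:24]
pos 25 'd': at 6 (via fail)  → match P2@[24:25],P7@[25:25]
pos 26 'b': at 7  → match P1@[25:26]
pos 27 'b': at 9
pos 28 'a': at 1 (via fail)
pos 29 'b': at 5 (via fail)
pos 30 'd': at 6  → match P2@[29:30],P7@[30:30]
pos 31 'b': at 7  → match P1@[30:31]
pos 32 'a': at 8  → match P3@[29:32]
pos 33 'd': at 3 (via fail)  → match P7@[33:33]
pos 34 'b': at 4  → match P1@[33:34]
pos 35 'a': at 1 (via fail)
pos 36 'c': at 0 (via fail)
pos 37 'd': at 3  → match P7@[37:37]
pos 38 'a': at 11
pos 39 'c': at 12
pos 40 'b': at 13

Matches: [[3,2],[3,6],[3,7],[6,2],[6,7],[7,1],[9,2],[9,7],[10,1],[12,4],[13,7],[14,7],[16,7],[17,7],[18,7],[19,1],[23,2],[23,6],[23,7],[24,1],[25,2],[25,7],[26,1],[30,2],[30,7],[31,1],[32,3],[33,7],[34,1],[37,7]]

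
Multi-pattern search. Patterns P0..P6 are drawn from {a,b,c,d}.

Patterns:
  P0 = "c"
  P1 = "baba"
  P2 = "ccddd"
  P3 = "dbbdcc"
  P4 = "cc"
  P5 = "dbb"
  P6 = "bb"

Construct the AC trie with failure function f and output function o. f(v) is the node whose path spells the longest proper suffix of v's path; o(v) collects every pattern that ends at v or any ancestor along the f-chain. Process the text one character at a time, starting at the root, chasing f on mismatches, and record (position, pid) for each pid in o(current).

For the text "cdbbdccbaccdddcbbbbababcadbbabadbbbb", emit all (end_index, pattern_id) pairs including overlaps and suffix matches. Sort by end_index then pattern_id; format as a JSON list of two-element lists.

Build:
Trie (insert patterns):
  n0 'ε': b→2 c→1 d→10
  n1 'c': c→6  ←P0
  n2 'b': a→3 b→16
  n3 'ba': b→4
  n4 'bab': a→5
  n5 'baba': ·  ←P1
  n6 'cc': d→7  ←P4
  n7 'ccd': d→8
  n8 'ccdd': d→9
  n9 'ccddd': ·  ←P2
  n10 'd': b→11
  n11 'db': b→12
  n12 'dbb': d→13  ←P5
  n13 'dbbd': c→14
  n14 'dbbdc': c→15
  n15 'dbbdcc': ·  ←P3
  n16 'bb': ·  ←P6

Failure links (BFS by depth):
  n1('c'): parent n0 fail=0; on 'c' 0 → fail=0;  out {0}∪∅={0}
  n2('b'): parent n0 fail=0; on 'b' 0 → fail=0;  out ∅∪∅=∅
  n10('d'): parent n0 fail=0; on 'd' 0 → fail=0;  out ∅∪∅=∅
  n3('ba'): parent n2 fail=0; on 'a' 0 → fail=0;  out ∅∪∅=∅
  n6('cc'): parent n1 fail=0; on 'c' 0 → fail=1;  out {4}∪{0}={0,4}
  n11('db'): parent n10 fail=0; on 'b' 0 → fail=2;  out ∅∪∅=∅
  n16('bb'): parent n2 fail=0; on 'b' 0 → fail=2;  out {6}∪∅={6}
  n4('bab'): parent n3 fail=0; on 'b' 0 → fail=2;  out ∅∪∅=∅
  n7('ccd'): parent n6 fail=1; on 'd' 1→0 → fail=10;  out ∅∪∅=∅
  n12('dbb'): parent n11 fail=2; on 'b' 2 → fail=16;  out {5}∪{6}={5,6}
  n5('baba'): parent n4 fail=2; on 'a' 2 → fail=3;  out {1}∪∅={1}
  n8('ccdd'): parent n7 fail=10; on 'd' 10→0 → fail=10;  out ∅∪∅=∅
  n13('dbbd'): parent n12 fail=16; on 'd' 16→2→0 → fail=10;  out ∅∪∅=∅
  n9('ccddd'): parent n8 fail=10; on 'd' 10→0 → fail=10;  out {2}∪∅={2}
  n14('dbbdc'): parent n13 fail=10; on 'c' 10→0 → fail=1;  out ∅∪{0}={0}
  n15('dbbdcc'): parent n14 fail=1; on 'c' 1 → fail=6;  out {3}∪{0,4}={0,3,4}

Scan:
pos 0 'c': at 1  emit P0@[0:0]
pos 1 'd': at 10 (fail-walked)
pos 2 'b': at 11
pos 3 'b': at 12  emit P5@[1:3],P6@[2:3]
pos 4 'd': at 13
pos 5 'c': at 14  emit P0@[5:5]
pos 6 'c': at 15  emit P0@[6:6],P3@[1:6],P4@[5:6]
pos 7 'b': at 2 (fail-walked)
pos 8 'a': at 3
pos 9 'c': at 1 (fail-walked)  emit P0@[9:9]
pos 10 'c': at 6  emit P0@[10:10],P4@[9:10]
pos 11 'd': at 7
pos 12 'd': at 8
pos 13 'd': at 9  emit P2@[9:13]
pos 14 'c': at 1 (fail-walked)  emit P0@[14:14]
pos 15 'b': at 2 (fail-walked)
pos 16 'b': at 16  emit P6@[15:16]
pos 17 'b': at 16 (fail-walked)  emit P6@[16:17]
pos 18 'b': at 16 (fail-walked)  emit P6@[17:18]
pos 19 'a': at 3 (fail-walked)
pos 20 'b': at 4
pos 21 'a': at 5  emit P1@[18:21]
pos 22 'b': at 4 (fail-walked)
pos 23 'c': at 1 (fail-walked)  emit P0@[23:23]
pos 24 'a': at 0 (fail-walked)
pos 25 'd': at 10
pos 26 'b': at 11
pos 27 'b': at 12  emit P5@[25:27],P6@[26:27]
pos 28 'a': at 3 (fail-walked)
pos 29 'b': at 4
pos 30 'a': at 5  emit P1@[27:30]
pos 31 'd': at 10 (fail-walked)
pos 32 'b': at 11
pos 33 'b': at 12  emit P5@[31:33],P6@[32:33]
pos 34 'b': at 16 (fail-walked)  emit P6@[33:34]
pos 35 'b': at 16 (fail-walked)  emit P6@[34:35]

Result: [[0,0],[3,5],[3,6],[5,0],[6,0],[6,3],[6,4],[9,0],[10,0],[10,4],[13,2],[14,0],[16,6],[17,6],[18,6],[21,1],[23,0],[27,5],[27,6],[30,1],[33,5],[33,6],[34,6],[35,6]]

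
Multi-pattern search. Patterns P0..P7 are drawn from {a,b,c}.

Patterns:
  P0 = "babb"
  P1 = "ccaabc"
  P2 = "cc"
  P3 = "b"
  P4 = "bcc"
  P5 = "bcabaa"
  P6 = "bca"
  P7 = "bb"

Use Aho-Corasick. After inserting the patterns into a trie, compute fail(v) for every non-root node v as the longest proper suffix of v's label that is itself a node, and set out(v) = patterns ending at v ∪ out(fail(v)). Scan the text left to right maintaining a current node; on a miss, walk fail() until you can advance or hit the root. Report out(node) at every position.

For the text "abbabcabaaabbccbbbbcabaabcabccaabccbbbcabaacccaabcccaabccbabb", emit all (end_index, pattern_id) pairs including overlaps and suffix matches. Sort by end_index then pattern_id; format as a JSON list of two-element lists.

Build:
Trie nodes:
  n0 'ε': b→1 c→5
  n1 'b': a→2 b→17 c→11  ←P3
  n2 'ba': b→3
  n3 'bab': b→4
  n4 'babb': ·  ←P0
  n5 'c': c→6
  n6 'cc': a→7  ←P2
  n7 'cca': a→8
  n8 'ccaa': b→9
  n9 'ccaab': c→10
  n10 'ccaabc': ·  ←P1
  n11 'bc': a→13 c→12
  n12 'bcc': ·  ←P4
  n13 'bca': b→14  ←P6
  n14 'bcab': a→15
  n15 'bcaba': a→16
  n16 'bcabaa': ·  ←P5
  n17 'bb': ·  ←P7

BFS fail/out derivation:
  fail(1) 'b': from fail(0)=0 chase 'b': 0 ⇒ 0;  out={3}∪out(0)={3}
  fail(5) 'c': from fail(0)=0 chase 'c': 0 ⇒ 0;  out=∅∪out(0)=∅
  fail(2) 'ba': from fail(1)=0 chase 'a': 0 ⇒ 0;  out=∅∪out(0)=∅
  fail(6) 'cc': from fail(5)=0 chase 'c': 0 ⇒ 5;  out={2}∪out(5)={2}
  fail(11) 'bc': from fail(1)=0 chase 'c': 0 ⇒ 5;  out=∅∪out(5)=∅
  fail(17) 'bb': from fail(1)=0 chase 'b': 0 ⇒ 1;  out={7}∪out(1)={3,7}
  fail(3) 'bab': from fail(2)=0 chase 'b': 0 ⇒ 1;  out=∅∪out(1)={3}
  fail(7) 'cca': from fail(6)=5 chase 'a': 5→0 ⇒ 0;  out=∅∪out(0)=∅
  fail(12) 'bcc': from fail(11)=5 chase 'c': 5 ⇒ 6;  out={4}∪out(6)={2,4}
  fail(13) 'bca': from fail(11)=5 chase 'a': 5→0 ⇒ 0;  out={6}∪out(0)={6}
  fail(4) 'babb': from fail(3)=1 chase 'b': 1 ⇒ 17;  out={0}∪out(17)={0,3,7}
  fail(8) 'ccaa': from fail(7)=0 chase 'a': 0 ⇒ 0;  out=∅∪out(0)=∅
  fail(14) 'bcab': from fail(13)=0 chase 'b': 0 ⇒ 1;  out=∅∪out(1)={3}
  fail(9) 'ccaab': from fail(8)=0 chase 'b': 0 ⇒ 1;  out=∅∪out(1)={3}
  fail(15) 'bcaba': from fail(14)=1 chase 'a': 1 ⇒ 2;  out=∅∪out(2)=∅
  fail(10) 'ccaabc': from fail(9)=1 chase 'c': 1 ⇒ 11;  out={1}∪out(11)={1}
  fail(16) 'bcabaa': from fail(15)=2 chase 'a': 2→0 ⇒ 0;  out={5}∪out(0)={5}

Run:
[0] read 'a'  n0⇒n0
[1] read 'b'  n0⇒n1  emit P3@[1:1]
[2] read 'b'  n1⇒n17  emit P3@[2:2],P7@[1:2]
[3] read 'a'  n17⇒n2 (via fail)
[4] read 'b'  n2⇒n3  emit P3@[4:4]
[5] read 'c'  n3⇒n11 (via fail)
[6] read 'a'  n11⇒n13  emit P6@[4:6]
[7] read 'b'  n13⇒n14  emit P3@[7:7]
[8] read 'a'  n14⇒n15
[9] read 'a'  n15⇒n16  emit P5@[4:9]
[10] read 'a'  n16⇒n0 (via fail)
[11] read 'b'  n0⇒n1  emit P3@[11:11]
[12] read 'b'  n1⇒n17  emit P3@[12:12],P7@[11:12]
[13] read 'c'  n17⇒n11 (via fail)
[14] read 'c'  n11⇒n12  emit P2@[13:14],P4@[12:14]
[15] read 'b'  n12⇒n1 (via fail)  emit P3@[15:15]
[16] read 'b'  n1⇒n17  emit P3@[16:16],P7@[15:16]
[17] read 'b'  n17⇒n17 (via fail)  emit P3@[17:17],P7@[16:17]
[18] read 'b'  n17⇒n17 (via fail)  emit P3@[18:18],P7@[17:18]
[19] read 'c'  n17⇒n11 (via fail)
[20] read 'a'  n11⇒n13  emit P6@[18:20]
[21] read 'b'  n13⇒n14  emit P3@[21:21]
[22] read 'a'  n14⇒n15
[23] read 'a'  n15⇒n16  emit P5@[18:23]
[24] read 'b'  n16⇒n1 (via fail)  emit P3@[24:24]
[25] read 'c'  n1⇒n11
[26] read 'a'  n11⇒n13  emit P6@[24:26]
[27] read 'b'  n13⇒n14  emit P3@[27:27]
[28] read 'c'  n14⇒n11 (via fail)
[29] read 'c'  n11⇒n12  emit P2@[28:29],P4@[27:29]
[30] read 'a'  n12⇒n7 (via fail)
[31] read 'a'  n7⇒n8
[32] read 'b'  n8⇒n9  emit P3@[32:32]
[33] read 'c'  n9⇒n10  emit P1@[28:33]
[34] read 'c'  n10⇒n12 (via fail)  emit P2@[33:34],P4@[32:34]
[35] read 'b'  n12⇒n1 (via fail)  emit P3@[35:35]
[36] read 'b'  n1⇒n17  emit P3@[36:36],P7@[35:36]
[37] read 'b'  n17⇒n17 (via fail)  emit P3@[37:37],P7@[36:37]
[38] read 'c'  n17⇒n11 (via fail)
[39] read 'a'  n11⇒n13  emit P6@[37:39]
[40] read 'b'  n13⇒n14  emit P3@[40:40]
[41] read 'a'  n14⇒n15
[42] read 'a'  n15⇒n16  emit P5@[37:42]
[43] read 'c'  n16⇒n5 (via fail)
[44] read 'c'  n5⇒n6  emit P2@[43:44]
[45] read 'c'  n6⇒n6 (via fail)  emit P2@[44:45]
[46] read 'a'  n6⇒n7
[47] read 'a'  n7⇒n8
[48] read 'b'  n8⇒n9  emit P3@[48:48]
[49] read 'c'  n9⇒n10  emit P1@[44:49]
[50] read 'c'  n10⇒n12 (via fail)  emit P2@[49:50],P4@[48:50]
[51] read 'c'  n12⇒n6 (via fail)  emit P2@[50:51]
[52] read 'a'  n6⇒n7
[53] read 'a'  n7⇒n8
[54] read 'b'  n8⇒n9  emit P3@[54:54]
[55] read 'c'  n9⇒n10  emit P1@[50:55]
[56] read 'c'  n10⇒n12 (via fail)  emit P2@[55:56],P4@[54:56]
[57] read 'b'  n12⇒n1 (via fail)  emit P3@[57:57]
[58] read 'a'  n1⇒n2
[59] read 'b'  n2⇒n3  emit P3@[59:59]
[60] read 'b'  n3⇒n4  emit P0@[57:60],P3@[60:60],P7@[59:60]

Result: [[1,3],[2,3],[2,7],[4,3],[6,6],[7,3],[9,5],[11,3],[12,3],[12,7],[14,2],[14,4],[15,3],[16,3],[16,7],[17,3],[17,7],[18,3],[18,7],[20,6],[21,3],[23,5],[24,3],[26,6],[27,3],[29,2],[29,4],[32,3],[33,1],[34,2],[34,4],[35,3],[36,3],[36,7],[37,3],[37,7],[39,6],[40,3],[42,5],[44,2],[45,2],[48,3],[49,1],[50,2],[50,4],[51,2],[54,3],[55,1],[56,2],[56,4],[57,3],[59,3],[60,0],[60,3],[60,7]]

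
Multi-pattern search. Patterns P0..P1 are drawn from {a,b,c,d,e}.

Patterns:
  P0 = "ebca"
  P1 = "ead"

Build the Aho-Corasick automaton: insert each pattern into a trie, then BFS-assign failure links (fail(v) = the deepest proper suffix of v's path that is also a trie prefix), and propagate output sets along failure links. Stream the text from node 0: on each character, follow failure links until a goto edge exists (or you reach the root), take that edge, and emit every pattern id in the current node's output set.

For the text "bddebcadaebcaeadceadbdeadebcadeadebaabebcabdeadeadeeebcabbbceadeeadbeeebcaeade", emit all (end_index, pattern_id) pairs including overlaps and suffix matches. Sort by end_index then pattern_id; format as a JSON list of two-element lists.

Construct AC machine:
Trie nodes:
  n0 'ε': e→1
  n1 'e': a→5 b→2
  n2 'eb': c→3
  n3 'ebc': a→4
  n4 'ebca': ·  ←P0
  n5 'ea': d→6
  n6 'ead': ·  ←P1

BFS fail/out derivation:
  n1('e'): parent n0 fail=0; on 'e' 0 → fail=0;  out ∅∪∅=∅
  n2('eb'): parent n1 fail=0; on 'b' 0 → fail=0;  out ∅∪∅=∅
  n5('ea'): parent n1 fail=0; on 'a' 0 → fail=0;  out ∅∪∅=∅
  n3('ebc'): parent n2 fail=0; on 'c' 0 → fail=0;  out ∅∪∅=∅
  n6('ead'): parent n5 fail=0; on 'd' 0 → fail=0;  out {1}∪∅={1}
  n4('ebca'): parent n3 fail=0; on 'a' 0 → fail=0;  out {0}∪∅={0}

Scan:
i=0 'b': node 0→0
i=1 'd': node 0→0
i=2 'd': node 0→0
i=3 'e': node 0→1
i=4 'b': node 1→2
i=5 'c': node 2→3
i=6 'a': node 3→4  ** P0@[3:6]
i=7 'd': node 4→0 (fail-walked)
i=8 'a': node 0→0
i=9 'e': node 0→1
i=10 'b': node 1→2
i=11 'c': node 2→3
i=12 'a': node 3→4  ** P0@[9:12]
i=13 'e': node 4→1 (fail-walked)
i=14 'a': node 1→5
i=15 'd': node 5→6  ** P1@[13:15]
i=16 'c': node 6→0 (fail-walked)
i=17 'e': node 0→1
i=18 'a': node 1→5
i=19 'd': node 5→6  ** P1@[17:19]
i=20 'b': node 6→0 (fail-walked)
i=21 'd': node 0→0
i=22 'e': node 0→1
i=23 'a': node 1→5
i=24 'd': node 5→6  ** P1@[22:24]
i=25 'e': node 6→1 (fail-walked)
i=26 'b': node 1→2
i=27 'c': node 2→3
i=28 'a': node 3→4  ** P0@[25:28]
i=29 'd': node 4→0 (fail-walked)
i=30 'e': node 0→1
i=31 'a': node 1→5
i=32 'd': node 5→6  ** P1@[30:32]
i=33 'e': node 6→1 (fail-walked)
i=34 'b': node 1→2
i=35 'a': node 2→0 (fail-walked)
i=36 'a': node 0→0
i=37 'b': node 0→0
i=38 'e': node 0→1
i=39 'b': node 1→2
i=40 'c': node 2→3
i=41 'a': node 3→4  ** P0@[38:41]
i=42 'b': node 4→0 (fail-walked)
i=43 'd': node 0→0
i=44 'e': node 0→1
i=45 'a': node 1→5
i=46 'd': node 5→6  ** P1@[44:46]
i=47 'e': node 6→1 (fail-walked)
i=48 'a': node 1→5
i=49 'd': node 5→6  ** P1@[47:49]
i=50 'e': node 6→1 (fail-walked)
i=51 'e': node 1→1 (fail-walked)
i=52 'e': node 1→1 (fail-walked)
i=53 'b': node 1→2
i=54 'c': node 2→3
i=55 'a': node 3→4  ** P0@[52:55]
i=56 'b': node 4→0 (fail-walked)
i=57 'b': node 0→0
i=58 'b': node 0→0
i=59 'c': node 0→0
i=60 'e': node 0→1
i=61 'a': node 1→5
i=62 'd': node 5→6  ** P1@[60:62]
i=63 'e': node 6→1 (fail-walked)
i=64 'e': node 1→1 (fail-walked)
i=65 'a': node 1→5
i=66 'd': node 5→6  ** P1@[64:66]
i=67 'b': node 6→0 (fail-walked)
i=68 'e': node 0→1
i=69 'e': node 1→1 (fail-walked)
i=70 'e': node 1→1 (fail-walked)
i=71 'b': node 1→2
i=72 'c': node 2→3
i=73 'a': node 3→4  ** P0@[70:73]
i=74 'e': node 4→1 (fail-walked)
i=75 'a': node 1→5
i=76 'd': node 5→6  ** P1@[74:76]
i=77 'e': node 6→1 (fail-walked)

All matches (sorted): [[6,0],[12,0],[15,1],[19,1],[24,1],[28,0],[32,1],[41,0],[46,1],[49,1],[55,0],[62,1],[66,1],[73,0],[76,1]]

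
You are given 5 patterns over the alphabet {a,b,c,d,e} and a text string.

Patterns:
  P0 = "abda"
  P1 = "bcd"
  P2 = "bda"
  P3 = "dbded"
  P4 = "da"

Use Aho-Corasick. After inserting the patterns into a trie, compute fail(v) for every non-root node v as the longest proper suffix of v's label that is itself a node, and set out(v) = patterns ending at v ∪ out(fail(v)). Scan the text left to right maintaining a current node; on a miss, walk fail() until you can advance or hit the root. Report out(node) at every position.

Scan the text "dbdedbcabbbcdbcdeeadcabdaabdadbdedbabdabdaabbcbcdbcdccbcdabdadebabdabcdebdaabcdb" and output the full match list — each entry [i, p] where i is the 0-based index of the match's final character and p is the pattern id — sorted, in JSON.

Build:
Trie (insert patterns):
  n0 'ε': a→1 b→5 d→10
  n1 'a': b→2
  n2 'ab': d→3
  n3 'abd': a→4
  n4 'abda': ·  ←P0
  n5 'b': c→6 d→8
  n6 'bc': d→7
  n7 'bcd': ·  ←P1
  n8 'bd': a→9
  n9 'bda': ·  ←P2
  n10 'd': a→15 b→11
  n11 'db': d→12
  n12 'dbd': e→13
  n13 'dbde': d→14
  n14 'dbded': ·  ←P3
  n15 'da': ·  ←P4

BFS fail/out derivation:
  fail(1) 'a': from fail(0)=0 chase 'a': 0 ⇒ 0;  out=∅∪out(0)=∅
  fail(5) 'b': from fail(0)=0 chase 'b': 0 ⇒ 0;  out=∅∪out(0)=∅
  fail(10) 'd': from fail(0)=0 chase 'd': 0 ⇒ 0;  out=∅∪out(0)=∅
  fail(2) 'ab': from fail(1)=0 chase 'b': 0 ⇒ 5;  out=∅∪out(5)=∅
  fail(6) 'bc': from fail(5)=0 chase 'c': 0 ⇒ 0;  out=∅∪out(0)=∅
  fail(8) 'bd': from fail(5)=0 chase 'd': 0 ⇒ 10;  out=∅∪out(10)=∅
  fail(11) 'db': from fail(10)=0 chase 'b': 0 ⇒ 5;  out=∅∪out(5)=∅
  fail(15) 'da': from fail(10)=0 chase 'a': 0 ⇒ 1;  out={4}∪out(1)={4}
  fail(3) 'abd': from fail(2)=5 chase 'd': 5 ⇒ 8;  out=∅∪out(8)=∅
  fail(7) 'bcd': from fail(6)=0 chase 'd': 0 ⇒ 10;  out={1}∪out(10)={1}
  fail(9) 'bda': from fail(8)=10 chase 'a': 10 ⇒ 15;  out={2}∪out(15)={2,4}
  fail(12) 'dbd': from fail(11)=5 chase 'd': 5 ⇒ 8;  out=∅∪out(8)=∅
  fail(4) 'abda': from fail(3)=8 chase 'a': 8 ⇒ 9;  out={0}∪out(9)={0,2,4}
  fail(13) 'dbde': from fail(12)=8 chase 'e': 8→10→0 ⇒ 0;  out=∅∪out(0)=∅
  fail(14) 'dbded': from fail(13)=0 chase 'd': 0 ⇒ 10;  out={3}∪out(10)={3}

Scan:
[0] read 'd'  n0⇒n10
[1] read 'b'  n10⇒n11
[2] read 'd'  n11⇒n12
[3] read 'e'  n12⇒n13
[4] read 'd'  n13⇒n14  emit P3@[0:4]
[5] read 'b'  n14⇒n11 ·f
[6] read 'c'  n11⇒n6 ·f
[7] read 'a'  n6⇒n1 ·f
[8] read 'b'  n1⇒n2
[9] read 'b'  n2⇒n5 ·f
[10] read 'b'  n5⇒n5 ·f
[11] read 'c'  n5⇒n6
[12] read 'd'  n6⇒n7  emit P1@[10:12]
[13] read 'b'  n7⇒n11 ·f
[14] read 'c'  n11⇒n6 ·f
[15] read 'd'  n6⇒n7  emit P1@[13:15]
[16] read 'e'  n7⇒n0 ·f
[17] read 'e'  n0⇒n0
[18] read 'a'  n0⇒n1
[19] read 'd'  n1⇒n10 ·f
[20] read 'c'  n10⇒n0 ·f
[21] read 'a'  n0⇒n1
[22] read 'b'  n1⇒n2
[23] read 'd'  n2⇒n3
[24] read 'a'  n3⇒n4  emit P0@[21:24],P2@[22:24],P4@[23:24]
[25] read 'a'  n4⇒n1 ·f
[26] read 'b'  n1⇒n2
[27] read 'd'  n2⇒n3
[28] read 'a'  n3⇒n4  emit P0@[25:28],P2@[26:28],P4@[27:28]
[29] read 'd'  n4⇒n10 ·f
[30] read 'b'  n10⇒n11
[31] read 'd'  n11⇒n12
[32] read 'e'  n12⇒n13
[33] read 'd'  n13⇒n14  emit P3@[29:33]
[34] read 'b'  n14⇒n11 ·f
[35] read 'a'  n11⇒n1 ·f
[36] read 'b'  n1⇒n2
[37] read 'd'  n2⇒n3
[38] read 'a'  n3⇒n4  emit P0@[35:38],P2@[36:38],P4@[37:38]
[39] read 'b'  n4⇒n2 ·f
[40] read 'd'  n2⇒n3
[41] read 'a'  n3⇒n4  emit P0@[38:41],P2@[39:41],P4@[40:41]
[42] read 'a'  n4⇒n1 ·f
[43] read 'b'  n1⇒n2
[44] read 'b'  n2⇒n5 ·f
[45] read 'c'  n5⇒n6
[46] read 'b'  n6⇒n5 ·f
[47] read 'c'  n5⇒n6
[48] read 'd'  n6⇒n7  emit P1@[46:48]
[49] read 'b'  n7⇒n11 ·f
[50] read 'c'  n11⇒n6 ·f
[51] read 'd'  n6⇒n7  emit P1@[49:51]
[52] read 'c'  n7⇒n0 ·f
[53] read 'c'  n0⇒n0
[54] read 'b'  n0⇒n5
[55] read 'c'  n5⇒n6
[56] read 'd'  n6⇒n7  emit P1@[54:56]
[57] read 'a'  n7⇒n15 ·f  emit P4@[56:57]
[58] read 'b'  n15⇒n2 ·f
[59] read 'd'  n2⇒n3
[60] read 'a'  n3⇒n4  emit P0@[57:60],P2@[58:60],P4@[59:60]
[61] read 'd'  n4⇒n10 ·f
[62] read 'e'  n10⇒n0 ·f
[63] read 'b'  n0⇒n5
[64] read 'a'  n5⇒n1 ·f
[65] read 'b'  n1⇒n2
[66] read 'd'  n2⇒n3
[67] read 'a'  n3⇒n4  emit P0@[64:67],P2@[65:67],P4@[66:67]
[68] read 'b'  n4⇒n2 ·f
[69] read 'c'  n2⇒n6 ·f
[70] read 'd'  n6⇒n7  emit P1@[68:70]
[71] read 'e'  n7⇒n0 ·f
[72] read 'b'  n0⇒n5
[73] read 'd'  n5⇒n8
[74] read 'a'  n8⇒n9  emit P2@[72:74],P4@[73:74]
[75] read 'a'  n9⇒n1 ·f
[76] read 'b'  n1⇒n2
[77] read 'c'  n2⇒n6 ·f
[78] read 'd'  n6⇒n7  emit P1@[76:78]
[79] read 'b'  n7⇒n11 ·f

Result: [[4,3],[12,1],[15,1],[24,0],[24,2],[24,4],[28,0],[28,2],[28,4],[33,3],[38,0],[38,2],[38,4],[41,0],[41,2],[41,4],[48,1],[51,1],[56,1],[57,4],[60,0],[60,2],[60,4],[67,0],[67,2],[67,4],[70,1],[74,2],[74,4],[78,1]]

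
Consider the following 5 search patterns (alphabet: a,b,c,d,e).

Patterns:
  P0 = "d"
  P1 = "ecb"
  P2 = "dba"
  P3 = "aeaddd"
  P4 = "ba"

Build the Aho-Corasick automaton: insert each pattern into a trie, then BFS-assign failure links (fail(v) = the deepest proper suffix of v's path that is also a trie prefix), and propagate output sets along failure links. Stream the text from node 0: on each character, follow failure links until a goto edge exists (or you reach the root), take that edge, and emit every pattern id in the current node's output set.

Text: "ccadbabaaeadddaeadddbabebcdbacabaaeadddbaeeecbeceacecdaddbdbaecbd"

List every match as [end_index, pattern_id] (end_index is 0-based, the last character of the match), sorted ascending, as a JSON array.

Build:
Trie (insert patterns):
  0='ε' goto a→7 b→13 d→1 e→2
  1='d' goto b→5  [P0 ends]
  2='e' goto c→3
  3='ec' goto b→4
  4='ecb' goto ·  [P1 ends]
  5='db' goto a→6
  6='dba' goto ·  [P2 ends]
  7='a' goto e→8
  8='ae' goto a→9
  9='aea' goto d→10
  10='aead' goto d→11
  11='aeadd' goto d→12
  12='aeaddd' goto ·  [P3 ends]
  13='b' goto a→14
  14='ba' goto ·  [P4 ends]

BFS fail/out derivation:
  fail(1) 'd': from fail(0)=0 chase 'd': 0 ⇒ 0;  out={0}∪out(0)={0}
  fail(2) 'e': from fail(0)=0 chase 'e': 0 ⇒ 0;  out=∅∪out(0)=∅
  fail(7) 'a': from fail(0)=0 chase 'a': 0 ⇒ 0;  out=∅∪out(0)=∅
  fail(13) 'b': from fail(0)=0 chase 'b': 0 ⇒ 0;  out=∅∪out(0)=∅
  fail(3) 'ec': from fail(2)=0 chase 'c': 0 ⇒ 0;  out=∅∪out(0)=∅
  fail(5) 'db': from fail(1)=0 chase 'b': 0 ⇒ 13;  out=∅∪out(13)=∅
  fail(8) 'ae': from fail(7)=0 chase 'e': 0 ⇒ 2;  out=∅∪out(2)=∅
  fail(14) 'ba': from fail(13)=0 chase 'a': 0 ⇒ 7;  out={4}∪out(7)={4}
  fail(4) 'ecb': from fail(3)=0 chase 'b': 0 ⇒ 13;  out={1}∪out(13)={1}
  fail(6) 'dba': from fail(5)=13 chase 'a': 13 ⇒ 14;  out={2}∪out(14)={2,4}
  fail(9) 'aea': from fail(8)=2 chase 'a': 2→0 ⇒ 7;  out=∅∪out(7)=∅
  fail(10) 'aead': from fail(9)=7 chase 'd': 7→0 ⇒ 1;  out=∅∪out(1)={0}
  fail(11) 'aeadd': from fail(10)=1 chase 'd': 1→0 ⇒ 1;  out=∅∪out(1)={0}
  fail(12) 'aeaddd': from fail(11)=1 chase 'd': 1→0 ⇒ 1;  out={3}∪out(1)={0,3}

Run:
pos 0 'c': at 0
pos 1 'c': at 0
pos 2 'a': at 7
pos 3 'd': at 1 (fail-walked)  → match P0@[3:3]
pos 4 'b': at 5
pos 5 'a': at 6  → match P2@[3:5],P4@[4:5]
pos 6 'b': at 13 (fail-walked)
pos 7 'a': at 14  → match P4@[6:7]
pos 8 'a': at 7 (fail-walked)
pos 9 'e': at 8
pos 10 'a': at 9
pos 11 'd': at 10  → match P0@[11:11]
pos 12 'd': at 11  → match P0@[12:12]
pos 13 'd': at 12  → match P0@[13:13],P3@[8:13]
pos 14 'a': at 7 (fail-walked)
pos 15 'e': at 8
pos 16 'a': at 9
pos 17 'd': at 10  → match P0@[17:17]
pos 18 'd': at 11  → match P0@[18:18]
pos 19 'd': at 12  → match P0@[19:19],P3@[14:19]
pos 20 'b': at 5 (fail-walked)
pos 21 'a': at 6  → match P2@[19:21],P4@[20:21]
pos 22 'b': at 13 (fail-walked)
pos 23 'e': at 2 (fail-walked)
pos 24 'b': at 13 (fail-walked)
pos 25 'c': at 0 (fail-walked)
pos 26 'd': at 1  → match P0@[26:26]
pos 27 'b': at 5
pos 28 'a': at 6  → match P2@[26:28],P4@[27:28]
pos 29 'c': at 0 (fail-walked)
pos 30 'a': at 7
pos 31 'b': at 13 (fail-walked)
pos 32 'a': at 14  → match P4@[31:32]
pos 33 'a': at 7 (fail-walked)
pos 34 'e': at 8
pos 35 'a': at 9
pos 36 'd': at 10  → match P0@[36:36]
pos 37 'd': at 11  → match P0@[37:37]
pos 38 'd': at 12  → match P0@[38:38],P3@[33:38]
pos 39 'b': at 5 (fail-walked)
pos 40 'a': at 6  → match P2@[38:40],P4@[39:40]
pos 41 'e': at 8 (fail-walked)
pos 42 'e': at 2 (fail-walked)
pos 43 'e': at 2 (fail-walked)
pos 44 'c': at 3
pos 45 'b': at 4  → match P1@[43:45]
pos 46 'e': at 2 (fail-walked)
pos 47 'c': at 3
pos 48 'e': at 2 (fail-walked)
pos 49 'a': at 7 (fail-walked)
pos 50 'c': at 0 (fail-walked)
pos 51 'e': at 2
pos 52 'c': at 3
pos 53 'd': at 1 (fail-walked)  → match P0@[53:53]
pos 54 'a': at 7 (fail-walked)
pos 55 'd': at 1 (fail-walked)  → match P0@[55:55]
pos 56 'd': at 1 (fail-walked)  → match P0@[56:56]
pos 57 'b': at 5
pos 58 'd': at 1 (fail-walked)  → match P0@[58:58]
pos 59 'b': at 5
pos 60 'a': at 6  → match P2@[58:60],P4@[59:60]
pos 61 'e': at 8 (fail-walked)
pos 62 'c': at 3 (fail-walked)
pos 63 'b': at 4  → match P1@[61:63]
pos 64 'd': at 1 (fail-walked)  → match P0@[64:64]

Result: [[3,0],[5,2],[5,4],[7,4],[11,0],[12,0],[13,0],[13,3],[17,0],[18,0],[19,0],[19,3],[21,2],[21,4],[26,0],[28,2],[28,4],[32,4],[36,0],[37,0],[38,0],[38,3],[40,2],[40,4],[45,1],[53,0],[55,0],[56,0],[58,0],[60,2],[60,4],[63,1],[64,0]]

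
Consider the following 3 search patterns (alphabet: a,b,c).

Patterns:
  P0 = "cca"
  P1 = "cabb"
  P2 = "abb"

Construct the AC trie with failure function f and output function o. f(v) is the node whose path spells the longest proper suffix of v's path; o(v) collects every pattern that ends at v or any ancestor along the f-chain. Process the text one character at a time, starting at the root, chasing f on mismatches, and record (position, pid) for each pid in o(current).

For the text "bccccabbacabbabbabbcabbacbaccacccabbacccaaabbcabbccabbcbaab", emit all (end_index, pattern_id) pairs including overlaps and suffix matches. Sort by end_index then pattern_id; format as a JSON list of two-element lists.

Construct AC machine:
Trie (insert patterns):
  0='ε' goto a→7 c→1
  1='c' goto a→4 c→2
  2='cc' goto a→3
  3='cca' goto ·  [P0 ends]
  4='ca' goto b→5
  5='cab' goto b→6
  6='cabb' goto ·  [P1 ends]
  7='a' goto b→8
  8='ab' goto b→9
  9='abb' goto ·  [P2 ends]

BFS fail/out derivation:
  n1('c'): parent n0 fail=0; on 'c' 0 → fail=0;  out ∅∪∅=∅
  n7('a'): parent n0 fail=0; on 'a' 0 → fail=0;  out ∅∪∅=∅
  n2('cc'): parent n1 fail=0; on 'c' 0 → fail=1;  out ∅∪∅=∅
  n4('ca'): parent n1 fail=0; on 'a' 0 → fail=7;  out ∅∪∅=∅
  n8('ab'): parent n7 fail=0; on 'b' 0 → fail=0;  out ∅∪∅=∅
  n3('cca'): parent n2 fail=1; on 'a' 1 → fail=4;  out {0}∪∅={0}
  n5('cab'): parent n4 fail=7; on 'b' 7 → fail=8;  out ∅∪∅=∅
  n9('abb'): parent n8 fail=0; on 'b' 0 → fail=0;  out {2}∪∅={2}
  n6('cabb'): parent n5 fail=8; on 'b' 8 → fail=9;  out {1}∪{2}={1,2}

Scan:
pos 0 'b': at 0
pos 1 'c': at 1
pos 2 'c': at 2
pos 3 'c': at 2 (fail-walked)
pos 4 'c': at 2 (fail-walked)
pos 5 'a': at 3  emit P0@[3:5]
pos 6 'b': at 5 (fail-walked)
pos 7 'b': at 6  emit P1@[4:7],P2@[5:7]
pos 8 'a': at 7 (fail-walked)
pos 9 'c': at 1 (fail-walked)
pos 10 'a': at 4
pos 11 'b': at 5
pos 12 'b': at 6  emit P1@[9:12],P2@[10:12]
pos 13 'a': at 7 (fail-walked)
pos 14 'b': at 8
pos 15 'b': at 9  emit P2@[13:15]
pos 16 'a': at 7 (fail-walked)
pos 17 'b': at 8
pos 18 'b': at 9  emit P2@[16:18]
pos 19 'c': at 1 (fail-walked)
pos 20 'a': at 4
pos 21 'b': at 5
pos 22 'b': at 6  emit P1@[19:22],P2@[20:22]
pos 23 'a': at 7 (fail-walked)
pos 24 'c': at 1 (fail-walked)
pos 25 'b': at 0 (fail-walked)
pos 26 'a': at 7
pos 27 'c': at 1 (fail-walked)
pos 28 'c': at 2
pos 29 'a': at 3  emit P0@[27:29]
pos 30 'c': at 1 (fail-walked)
pos 31 'c': at 2
pos 32 'c': at 2 (fail-walked)
pos 33 'a': at 3  emit P0@[31:33]
pos 34 'b': at 5 (fail-walked)
pos 35 'b': at 6  emit P1@[32:35],P2@[33:35]
pos 36 'a': at 7 (fail-walked)
pos 37 'c': at 1 (fail-walked)
pos 38 'c': at 2
pos 39 'c': at 2 (fail-walked)
pos 40 'a': at 3  emit P0@[38:40]
pos 41 'a': at 7 (fail-walked)
pos 42 'a': at 7 (fail-walked)
pos 43 'b': at 8
pos 44 'b': at 9  emit P2@[42:44]
pos 45 'c': at 1 (fail-walked)
pos 46 'a': at 4
pos 47 'b': at 5
pos 48 'b': at 6  emit P1@[45:48],P2@[46:48]
pos 49 'c': at 1 (fail-walked)
pos 50 'c': at 2
pos 51 'a': at 3  emit P0@[49:51]
pos 52 'b': at 5 (fail-walked)
pos 53 'b': at 6  emit P1@[50:53],P2@[51:53]
pos 54 'c': at 1 (fail-walked)
pos 55 'b': at 0 (fail-walked)
pos 56 'a': at 7
pos 57 'a': at 7 (fail-walked)
pos 58 'b': at 8

Result: [[5,0],[7,1],[7,2],[12,1],[12,2],[15,2],[18,2],[22,1],[22,2],[29,0],[33,0],[35,1],[35,2],[40,0],[44,2],[48,1],[48,2],[51,0],[53,1],[53,2]]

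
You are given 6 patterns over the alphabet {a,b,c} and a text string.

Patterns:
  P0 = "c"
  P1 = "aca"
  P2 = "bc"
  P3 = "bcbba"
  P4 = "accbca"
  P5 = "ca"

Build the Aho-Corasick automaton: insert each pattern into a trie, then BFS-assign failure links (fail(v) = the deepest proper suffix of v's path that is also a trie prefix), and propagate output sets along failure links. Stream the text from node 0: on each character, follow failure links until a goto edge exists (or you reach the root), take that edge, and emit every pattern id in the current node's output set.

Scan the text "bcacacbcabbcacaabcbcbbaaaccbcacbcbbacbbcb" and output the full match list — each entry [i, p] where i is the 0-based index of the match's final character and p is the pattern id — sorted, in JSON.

Construct AC machine:
Trie nodes:
  0='ε' goto a→2 b→5 c→1
  1='c' goto a→14  ←P0
  2='a' goto c→3
  3='ac' goto a→4 c→10
  4='aca' goto ·  ←P1
  5='b' goto c→6
  6='bc' goto b→7  ←P2
  7='bcb' goto b→8
  8='bcbb' goto a→9
  9='bcbba' goto ·  ←P3
  10='acc' goto b→11
  11='accb' goto c→12
  12='accbc' goto a→13
  13='accbca' goto ·  ←P4
  14='ca' goto ·  ←P5

BFS fail/out derivation:
  n1('c'): parent n0 fail=0; on 'c' 0 → fail=0;  out {0}∪∅={0}
  n2('a'): parent n0 fail=0; on 'a' 0 → fail=0;  out ∅∪∅=∅
  n5('b'): parent n0 fail=0; on 'b' 0 → fail=0;  out ∅∪∅=∅
  n3('ac'): parent n2 fail=0; on 'c' 0 → fail=1;  out ∅∪{0}={0}
  n6('bc'): parent n5 fail=0; on 'c' 0 → fail=1;  out {2}∪{0}={0,2}
  n14('ca'): parent n1 fail=0; on 'a' 0 → fail=2;  out {5}∪∅={5}
  n4('aca'): parent n3 fail=1; on 'a' 1 → fail=14;  out {1}∪{5}={1,5}
  n7('bcb'): parent n6 fail=1; on 'b' 1→0 → fail=5;  out ∅∪∅=∅
  n10('acc'): parent n3 fail=1; on 'c' 1→0 → fail=1;  out ∅∪{0}={0}
  n8('bcbb'): parent n7 fail=5; on 'b' 5→0 → fail=5;  out ∅∪∅=∅
  n11('accb'): parent n10 fail=1; on 'b' 1→0 → fail=5;  out ∅∪∅=∅
  n9('bcbba'): parent n8 fail=5; on 'a' 5→0 → fail=2;  out {3}∪∅={3}
  n12('accbc'): parent n11 fail=5; on 'c' 5 → fail=6;  out ∅∪{0,2}={0,2}
  n13('accbca'): parent n12 fail=6; on 'a' 6→1 → fail=14;  out {4}∪{5}={4,5}

Scan:
i=0 'b': node 0→5
i=1 'c': node 5→6  ** P0@[1:1],P2@[0:1]
i=2 'a': node 6→14 ·f  ** P5@[1:2]
i=3 'c': node 14→3 ·f  ** P0@[3:3]
i=4 'a': node 3→4  ** P1@[2:4],P5@[3:4]
i=5 'c': node 4→3 ·f  ** P0@[5:5]
i=6 'b': node 3→5 ·f
i=7 'c': node 5→6  ** P0@[7:7],P2@[6:7]
i=8 'a': node 6→14 ·f  ** P5@[7:8]
i=9 'b': node 14→5 ·f
i=10 'b': node 5→5 ·f
i=11 'c': node 5→6  ** P0@[11:11],P2@[10:11]
i=12 'a': node 6→14 ·f  ** P5@[11:12]
i=13 'c': node 14→3 ·f  ** P0@[13:13]
i=14 'a': node 3→4  ** P1@[12:14],P5@[13:14]
i=15 'a': node 4→2 ·f
i=16 'b': node 2→5 ·f
i=17 'c': node 5→6  ** P0@[17:17],P2@[16:17]
i=18 'b': node 6→7
i=19 'c': node 7→6 ·f  ** P0@[19:19],P2@[18:19]
i=20 'b': node 6→7
i=21 'b': node 7→8
i=22 'a': node 8→9  ** P3@[18:22]
i=23 'a': node 9→2 ·f
i=24 'a': node 2→2 ·f
i=25 'c': node 2→3  ** P0@[25:25]
i=26 'c': node 3→10  ** P0@[26:26]
i=27 'b': node 10→11
i=28 'c': node 11→12  ** P0@[28:28],P2@[27:28]
i=29 'a': node 12→13  ** P4@[24:29],P5@[28:29]
i=30 'c': node 13→3 ·f  ** P0@[30:30]
i=31 'b': node 3→5 ·f
i=32 'c': node 5→6  ** P0@[32:32],P2@[31:32]
i=33 'b': node 6→7
i=34 'b': node 7→8
i=35 'a': node 8→9  ** P3@[31:35]
i=36 'c': node 9→3 ·f  ** P0@[36:36]
i=37 'b': node 3→5 ·f
i=38 'b': node 5→5 ·f
i=39 'c': node 5→6  ** P0@[39:39],P2@[38:39]
i=40 'b': node 6→7

Result: [[1,0],[1,2],[2,5],[3,0],[4,1],[4,5],[5,0],[7,0],[7,2],[8,5],[11,0],[11,2],[12,5],[13,0],[14,1],[14,5],[17,0],[17,2],[19,0],[19,2],[22,3],[25,0],[26,0],[28,0],[28,2],[29,4],[29,5],[30,0],[32,0],[32,2],[35,3],[36,0],[39,0],[39,2]]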